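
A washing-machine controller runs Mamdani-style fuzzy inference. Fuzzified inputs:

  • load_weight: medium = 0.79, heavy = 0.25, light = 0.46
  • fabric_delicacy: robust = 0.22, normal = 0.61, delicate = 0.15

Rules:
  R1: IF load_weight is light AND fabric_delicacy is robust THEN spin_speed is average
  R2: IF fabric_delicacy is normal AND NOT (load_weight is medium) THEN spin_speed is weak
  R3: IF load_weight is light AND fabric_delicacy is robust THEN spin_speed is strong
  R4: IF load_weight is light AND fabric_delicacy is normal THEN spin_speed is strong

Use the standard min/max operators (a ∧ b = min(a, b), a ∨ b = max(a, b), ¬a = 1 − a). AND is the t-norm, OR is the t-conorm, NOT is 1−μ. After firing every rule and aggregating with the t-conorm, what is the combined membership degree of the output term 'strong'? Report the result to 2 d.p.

0.46

R1: light=0.46, robust=0.22; AND[min(a, b)] → w = 0.22
R2: normal=0.61, ¬medium=1−0.79=0.21; AND[min(a, b)] → w = 0.21
R3: light=0.46, robust=0.22; AND[min(a, b)] → w = 0.22
R4: light=0.46, normal=0.61; AND[min(a, b)] → w = 0.46
Rules with consequent 'strong': {R3, R4} → strengths 0.22, 0.46
Aggregate via t-conorm [max(a, b)]: 0.46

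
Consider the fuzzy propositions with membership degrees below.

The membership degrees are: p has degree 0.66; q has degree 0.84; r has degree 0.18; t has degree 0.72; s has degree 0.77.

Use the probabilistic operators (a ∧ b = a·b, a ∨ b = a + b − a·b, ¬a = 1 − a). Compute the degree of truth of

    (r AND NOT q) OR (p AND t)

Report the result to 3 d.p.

NOT q = 1 − 0.8400 = 0.1600
r AND NOT q = a·b on (0.1800, 0.1600) = 0.0288
p AND t = a·b on (0.6600, 0.7200) = 0.4752
(r AND NOT q) OR (p AND t) = a + b − a·b on (0.0288, 0.4752) = 0.4903

0.490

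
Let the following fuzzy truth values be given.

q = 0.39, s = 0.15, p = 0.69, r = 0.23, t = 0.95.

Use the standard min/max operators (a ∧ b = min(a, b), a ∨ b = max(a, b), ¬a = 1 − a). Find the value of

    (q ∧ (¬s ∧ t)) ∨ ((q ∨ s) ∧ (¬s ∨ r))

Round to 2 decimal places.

¬s = 1 − 0.15 = 0.85
¬s ∧ t = min(a, b) on (0.85, 0.95) = 0.85
q ∧ (¬s ∧ t) = min(a, b) on (0.39, 0.85) = 0.39
q ∨ s = max(a, b) on (0.39, 0.15) = 0.39
¬s = 1 − 0.15 = 0.85
¬s ∨ r = max(a, b) on (0.85, 0.23) = 0.85
(q ∨ s) ∧ (¬s ∨ r) = min(a, b) on (0.39, 0.85) = 0.39
(q ∧ (¬s ∧ t)) ∨ ((q ∨ s) ∧ (¬s ∨ r)) = max(a, b) on (0.39, 0.39) = 0.39

0.39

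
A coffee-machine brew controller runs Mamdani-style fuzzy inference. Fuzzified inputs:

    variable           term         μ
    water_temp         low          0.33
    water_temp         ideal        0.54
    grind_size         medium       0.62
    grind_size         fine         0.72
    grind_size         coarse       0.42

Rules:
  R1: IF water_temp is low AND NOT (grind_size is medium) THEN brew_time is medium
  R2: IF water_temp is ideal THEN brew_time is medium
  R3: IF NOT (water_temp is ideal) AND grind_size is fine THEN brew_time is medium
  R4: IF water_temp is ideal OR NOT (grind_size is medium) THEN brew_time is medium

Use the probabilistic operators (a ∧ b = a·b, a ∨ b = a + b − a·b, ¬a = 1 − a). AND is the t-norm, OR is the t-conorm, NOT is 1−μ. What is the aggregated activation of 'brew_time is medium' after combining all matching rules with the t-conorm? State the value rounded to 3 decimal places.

0.923

R1: low=0.33, ¬medium=1−0.62=0.38; AND[a·b] → w = 0.1254
R2: ideal=0.54 → w = 0.5400
R3: ¬ideal=1−0.54=0.46, fine=0.72; AND[a·b] → w = 0.3312
R4: ideal=0.54, ¬medium=1−0.62=0.38; OR[a + b − a·b] → w = 0.7148
Rules with consequent 'medium': {R1, R2, R3, R4} → strengths 0.1254, 0.5400, 0.3312, 0.7148
Aggregate via t-conorm [a + b − a·b]: 0.9233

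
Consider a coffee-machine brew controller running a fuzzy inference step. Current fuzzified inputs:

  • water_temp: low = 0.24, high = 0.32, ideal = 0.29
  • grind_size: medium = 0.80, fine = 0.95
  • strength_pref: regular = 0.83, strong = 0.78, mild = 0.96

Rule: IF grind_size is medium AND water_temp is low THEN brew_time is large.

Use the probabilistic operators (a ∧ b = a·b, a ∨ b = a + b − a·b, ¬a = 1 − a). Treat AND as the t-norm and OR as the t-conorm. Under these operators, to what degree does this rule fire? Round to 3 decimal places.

firing strength: medium=0.80, low=0.24; AND[a·b] → w = 0.1920

0.192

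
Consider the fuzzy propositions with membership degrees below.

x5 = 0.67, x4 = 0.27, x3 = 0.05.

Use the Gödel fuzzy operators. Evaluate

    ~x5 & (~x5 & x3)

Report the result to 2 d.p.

0.05

~x5 = 1 − 0.67 = 0.33
~x5 = 1 − 0.67 = 0.33
~x5 & x3 = min(a, b) on (0.33, 0.05) = 0.05
~x5 & (~x5 & x3) = min(a, b) on (0.33, 0.05) = 0.05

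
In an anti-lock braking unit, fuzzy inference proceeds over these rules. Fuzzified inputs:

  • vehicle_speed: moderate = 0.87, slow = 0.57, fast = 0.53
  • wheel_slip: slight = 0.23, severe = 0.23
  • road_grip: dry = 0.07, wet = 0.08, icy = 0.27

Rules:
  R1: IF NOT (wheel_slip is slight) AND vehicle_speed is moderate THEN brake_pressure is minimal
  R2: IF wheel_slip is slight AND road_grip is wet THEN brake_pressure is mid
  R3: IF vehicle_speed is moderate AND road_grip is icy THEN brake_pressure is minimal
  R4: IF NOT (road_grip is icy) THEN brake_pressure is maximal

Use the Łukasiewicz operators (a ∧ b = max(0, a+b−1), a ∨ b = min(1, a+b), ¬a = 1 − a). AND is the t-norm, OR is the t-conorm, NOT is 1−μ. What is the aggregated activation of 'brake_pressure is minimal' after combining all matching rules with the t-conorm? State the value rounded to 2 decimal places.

0.78

R1: ¬slight=1−0.23=0.77, moderate=0.87; AND[max(0, a+b−1)] → w = 0.64
R2: slight=0.23, wet=0.08; AND[max(0, a+b−1)] → w = 0.00
R3: moderate=0.87, icy=0.27; AND[max(0, a+b−1)] → w = 0.14
R4: ¬icy=1−0.27=0.73 → w = 0.73
Rules with consequent 'minimal': {R1, R3} → strengths 0.64, 0.14
Aggregate via t-conorm [min(1, a+b)]: 0.78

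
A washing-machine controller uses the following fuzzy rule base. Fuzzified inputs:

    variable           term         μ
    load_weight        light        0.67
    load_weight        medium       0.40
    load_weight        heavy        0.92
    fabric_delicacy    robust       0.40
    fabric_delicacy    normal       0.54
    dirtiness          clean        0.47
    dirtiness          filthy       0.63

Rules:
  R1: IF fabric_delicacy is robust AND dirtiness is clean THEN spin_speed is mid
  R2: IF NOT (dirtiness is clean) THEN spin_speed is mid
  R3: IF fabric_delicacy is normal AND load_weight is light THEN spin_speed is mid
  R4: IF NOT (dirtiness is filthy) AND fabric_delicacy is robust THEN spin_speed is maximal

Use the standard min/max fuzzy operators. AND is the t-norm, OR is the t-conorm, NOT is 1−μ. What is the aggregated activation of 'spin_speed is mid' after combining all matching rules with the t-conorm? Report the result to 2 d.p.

R1: robust=0.40, clean=0.47; AND[min(a, b)] → w = 0.40
R2: ¬clean=1−0.47=0.53 → w = 0.53
R3: normal=0.54, light=0.67; AND[min(a, b)] → w = 0.54
R4: ¬filthy=1−0.63=0.37, robust=0.40; AND[min(a, b)] → w = 0.37
Rules with consequent 'mid': {R1, R2, R3} → strengths 0.40, 0.53, 0.54
Aggregate via t-conorm [max(a, b)]: 0.54

0.54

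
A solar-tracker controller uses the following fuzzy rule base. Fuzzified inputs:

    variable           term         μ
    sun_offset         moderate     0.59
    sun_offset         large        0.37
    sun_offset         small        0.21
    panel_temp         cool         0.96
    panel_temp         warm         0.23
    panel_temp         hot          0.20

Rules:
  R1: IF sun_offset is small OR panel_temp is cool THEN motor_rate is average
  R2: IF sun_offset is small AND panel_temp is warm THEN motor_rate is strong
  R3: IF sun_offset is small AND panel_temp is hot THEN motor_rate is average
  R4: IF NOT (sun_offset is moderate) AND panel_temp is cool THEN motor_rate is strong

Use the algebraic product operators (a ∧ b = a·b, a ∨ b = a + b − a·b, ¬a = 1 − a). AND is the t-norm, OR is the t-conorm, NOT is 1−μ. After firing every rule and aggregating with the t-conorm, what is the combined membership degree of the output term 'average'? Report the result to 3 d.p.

0.970

R1: small=0.21, cool=0.96; OR[a + b − a·b] → w = 0.9684
R2: small=0.21, warm=0.23; AND[a·b] → w = 0.0483
R3: small=0.21, hot=0.20; AND[a·b] → w = 0.0420
R4: ¬moderate=1−0.59=0.41, cool=0.96; AND[a·b] → w = 0.3936
Rules with consequent 'average': {R1, R3} → strengths 0.9684, 0.0420
Aggregate via t-conorm [a + b − a·b]: 0.9697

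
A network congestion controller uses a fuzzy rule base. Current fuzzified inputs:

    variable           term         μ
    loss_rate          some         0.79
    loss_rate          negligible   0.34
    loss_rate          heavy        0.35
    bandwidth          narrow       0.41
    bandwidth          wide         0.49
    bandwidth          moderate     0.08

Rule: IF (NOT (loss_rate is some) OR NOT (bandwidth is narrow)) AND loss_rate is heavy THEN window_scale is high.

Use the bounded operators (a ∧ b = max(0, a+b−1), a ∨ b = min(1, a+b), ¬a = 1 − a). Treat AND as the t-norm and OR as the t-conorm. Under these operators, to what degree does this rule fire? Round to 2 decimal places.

firing strength: (¬some=1−0.79=0.21 OR ¬narrow=1−0.41=0.59) = 0.80; AND[max(0, a+b−1)] with heavy=0.35 → w = 0.15

0.15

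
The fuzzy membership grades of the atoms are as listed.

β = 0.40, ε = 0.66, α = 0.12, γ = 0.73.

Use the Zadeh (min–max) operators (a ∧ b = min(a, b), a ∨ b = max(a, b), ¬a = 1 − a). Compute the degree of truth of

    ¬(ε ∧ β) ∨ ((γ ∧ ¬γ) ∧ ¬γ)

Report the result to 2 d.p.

0.60

ε ∧ β = min(a, b) on (0.66, 0.40) = 0.40
¬(ε ∧ β) = 1 − 0.40 = 0.60
¬γ = 1 − 0.73 = 0.27
γ ∧ ¬γ = min(a, b) on (0.73, 0.27) = 0.27
¬γ = 1 − 0.73 = 0.27
(γ ∧ ¬γ) ∧ ¬γ = min(a, b) on (0.27, 0.27) = 0.27
¬(ε ∧ β) ∨ ((γ ∧ ¬γ) ∧ ¬γ) = max(a, b) on (0.60, 0.27) = 0.60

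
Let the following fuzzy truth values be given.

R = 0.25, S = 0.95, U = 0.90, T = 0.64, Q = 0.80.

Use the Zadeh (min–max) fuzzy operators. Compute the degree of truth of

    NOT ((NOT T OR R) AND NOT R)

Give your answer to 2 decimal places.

NOT T = 1 − 0.64 = 0.36
NOT T OR R = max(a, b) on (0.36, 0.25) = 0.36
NOT R = 1 − 0.25 = 0.75
(NOT T OR R) AND NOT R = min(a, b) on (0.36, 0.75) = 0.36
NOT ((NOT T OR R) AND NOT R) = 1 − 0.36 = 0.64

0.64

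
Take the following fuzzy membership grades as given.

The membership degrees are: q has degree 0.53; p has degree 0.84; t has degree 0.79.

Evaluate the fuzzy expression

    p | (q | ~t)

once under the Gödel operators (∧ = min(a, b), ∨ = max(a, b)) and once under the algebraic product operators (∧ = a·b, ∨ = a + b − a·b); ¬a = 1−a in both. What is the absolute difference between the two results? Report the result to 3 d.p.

0.101

Under Gödel:
  ~t = 1 − 0.79 = 0.21
  q | ~t = max(a, b) on (0.53, 0.21) = 0.53
  p | (q | ~t) = max(a, b) on (0.84, 0.53) = 0.84
  → value = 0.8400
Under algebraic product:
  ~t = 1 − 0.7900 = 0.2100
  q | ~t = a + b − a·b on (0.5300, 0.2100) = 0.6287
  p | (q | ~t) = a + b − a·b on (0.8400, 0.6287) = 0.9406
  → value = 0.9406
|0.8400 − 0.9406| = 0.101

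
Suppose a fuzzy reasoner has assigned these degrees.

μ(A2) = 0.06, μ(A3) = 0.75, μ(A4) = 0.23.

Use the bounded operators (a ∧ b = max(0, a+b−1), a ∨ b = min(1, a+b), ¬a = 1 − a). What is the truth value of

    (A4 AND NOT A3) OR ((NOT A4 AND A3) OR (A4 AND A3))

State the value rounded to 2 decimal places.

0.52

NOT A3 = 1 − 0.75 = 0.25
A4 AND NOT A3 = max(0, a+b−1) on (0.23, 0.25) = 0.00
NOT A4 = 1 − 0.23 = 0.77
NOT A4 AND A3 = max(0, a+b−1) on (0.77, 0.75) = 0.52
A4 AND A3 = max(0, a+b−1) on (0.23, 0.75) = 0.00
(NOT A4 AND A3) OR (A4 AND A3) = min(1, a+b) on (0.52, 0.00) = 0.52
(A4 AND NOT A3) OR ((NOT A4 AND A3) OR (A4 AND A3)) = min(1, a+b) on (0.00, 0.52) = 0.52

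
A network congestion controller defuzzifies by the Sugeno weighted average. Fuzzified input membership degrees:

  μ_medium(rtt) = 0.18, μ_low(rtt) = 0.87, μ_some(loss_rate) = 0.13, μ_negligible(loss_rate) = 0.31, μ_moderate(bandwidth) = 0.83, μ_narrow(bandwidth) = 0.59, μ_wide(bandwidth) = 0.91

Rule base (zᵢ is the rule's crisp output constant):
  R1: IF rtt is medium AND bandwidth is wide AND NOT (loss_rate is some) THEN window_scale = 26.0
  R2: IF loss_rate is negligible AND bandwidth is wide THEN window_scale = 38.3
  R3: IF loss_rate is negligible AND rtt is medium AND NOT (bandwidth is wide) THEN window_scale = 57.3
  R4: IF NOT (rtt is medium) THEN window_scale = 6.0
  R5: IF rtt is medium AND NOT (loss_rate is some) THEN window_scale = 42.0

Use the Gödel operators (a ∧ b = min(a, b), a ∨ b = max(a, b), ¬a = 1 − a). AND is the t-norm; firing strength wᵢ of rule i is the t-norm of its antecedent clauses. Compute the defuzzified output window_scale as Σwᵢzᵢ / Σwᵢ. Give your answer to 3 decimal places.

R1 (z=26.0): medium=0.18, wide=0.91, ¬some=1−0.13=0.87; AND[min(a, b)] → w = 0.18
R2 (z=38.3): negligible=0.31, wide=0.91; AND[min(a, b)] → w = 0.31
R3 (z=57.3): negligible=0.31, medium=0.18, ¬wide=1−0.91=0.09; AND[min(a, b)] → w = 0.09
R4 (z=6.0): ¬medium=1−0.18=0.82 → w = 0.82
R5 (z=42.0): medium=0.18, ¬some=1−0.13=0.87; AND[min(a, b)] → w = 0.18
Weighted average = (0.18·26.0 + 0.31·38.3 + 0.09·57.3 + 0.82·6.0 + 0.18·42.0) / (0.18 + 0.31 + 0.09 + 0.82 + 0.18)
  = 34.1900 / 1.5800 = 21.639

21.639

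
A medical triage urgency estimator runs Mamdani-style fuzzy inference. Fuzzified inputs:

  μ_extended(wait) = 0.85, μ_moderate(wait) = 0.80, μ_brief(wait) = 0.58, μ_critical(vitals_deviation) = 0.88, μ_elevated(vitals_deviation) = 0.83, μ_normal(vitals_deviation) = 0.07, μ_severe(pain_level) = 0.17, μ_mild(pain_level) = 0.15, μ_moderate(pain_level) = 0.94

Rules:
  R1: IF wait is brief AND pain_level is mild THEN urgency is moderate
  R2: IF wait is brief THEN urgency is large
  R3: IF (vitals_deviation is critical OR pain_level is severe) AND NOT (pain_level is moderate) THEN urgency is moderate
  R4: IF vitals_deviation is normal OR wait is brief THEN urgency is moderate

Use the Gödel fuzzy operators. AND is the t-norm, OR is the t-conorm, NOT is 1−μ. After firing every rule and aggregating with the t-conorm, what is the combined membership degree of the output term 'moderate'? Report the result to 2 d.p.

R1: brief=0.58, mild=0.15; AND[min(a, b)] → w = 0.15
R2: brief=0.58 → w = 0.58
R3: (critical=0.88 OR severe=0.17) = 0.88; AND[min(a, b)] with ¬moderate=1−0.94=0.06 → w = 0.06
R4: normal=0.07, brief=0.58; OR[max(a, b)] → w = 0.58
Rules with consequent 'moderate': {R1, R3, R4} → strengths 0.15, 0.06, 0.58
Aggregate via t-conorm [max(a, b)]: 0.58

0.58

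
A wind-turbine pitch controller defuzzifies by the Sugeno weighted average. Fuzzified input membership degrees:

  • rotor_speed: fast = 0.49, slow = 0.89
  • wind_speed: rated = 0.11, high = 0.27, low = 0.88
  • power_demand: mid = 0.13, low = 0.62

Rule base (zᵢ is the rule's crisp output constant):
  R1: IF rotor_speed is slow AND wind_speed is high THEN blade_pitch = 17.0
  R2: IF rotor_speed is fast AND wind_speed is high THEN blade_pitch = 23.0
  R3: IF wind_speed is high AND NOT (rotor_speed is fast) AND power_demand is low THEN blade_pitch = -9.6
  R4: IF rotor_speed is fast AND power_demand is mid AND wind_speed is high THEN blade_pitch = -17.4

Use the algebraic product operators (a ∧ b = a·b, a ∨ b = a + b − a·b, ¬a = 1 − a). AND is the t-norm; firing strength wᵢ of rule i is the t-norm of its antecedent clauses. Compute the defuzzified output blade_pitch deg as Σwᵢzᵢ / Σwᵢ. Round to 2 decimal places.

12.65

R1 (z=17.0): slow=0.89, high=0.27; AND[a·b] → w = 0.2403
R2 (z=23.0): fast=0.49, high=0.27; AND[a·b] → w = 0.1323
R3 (z=-9.6): high=0.27, ¬fast=1−0.49=0.51, low=0.62; AND[a·b] → w = 0.0854
R4 (z=-17.4): fast=0.49, mid=0.13, high=0.27; AND[a·b] → w = 0.0172
Weighted average = (0.2403·17.0 + 0.1323·23.0 + 0.0854·-9.6 + 0.0172·-17.4) / (0.2403 + 0.1323 + 0.0854 + 0.0172)
  = 6.0091 / 0.4752 = 12.65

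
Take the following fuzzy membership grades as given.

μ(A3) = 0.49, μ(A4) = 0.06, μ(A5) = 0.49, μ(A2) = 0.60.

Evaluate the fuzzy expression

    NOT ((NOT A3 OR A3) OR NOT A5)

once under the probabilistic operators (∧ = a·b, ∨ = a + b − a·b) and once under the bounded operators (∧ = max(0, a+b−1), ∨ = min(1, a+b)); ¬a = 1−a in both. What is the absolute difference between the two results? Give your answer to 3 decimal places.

Under probabilistic:
  NOT A3 = 1 − 0.4900 = 0.5100
  NOT A3 OR A3 = a + b − a·b on (0.5100, 0.4900) = 0.7501
  NOT A5 = 1 − 0.4900 = 0.5100
  (NOT A3 OR A3) OR NOT A5 = a + b − a·b on (0.7501, 0.5100) = 0.8775
  NOT ((NOT A3 OR A3) OR NOT A5) = 1 − 0.8775 = 0.1225
  → value = 0.1225
Under bounded:
  NOT A3 = 1 − 0.49 = 0.51
  NOT A3 OR A3 = min(1, a+b) on (0.51, 0.49) = 1.00
  NOT A5 = 1 − 0.49 = 0.51
  (NOT A3 OR A3) OR NOT A5 = min(1, a+b) on (1.00, 0.51) = 1.00
  NOT ((NOT A3 OR A3) OR NOT A5) = 1 − 1.00 = 0.00
  → value = 0.0000
|0.1225 − 0.0000| = 0.122

0.122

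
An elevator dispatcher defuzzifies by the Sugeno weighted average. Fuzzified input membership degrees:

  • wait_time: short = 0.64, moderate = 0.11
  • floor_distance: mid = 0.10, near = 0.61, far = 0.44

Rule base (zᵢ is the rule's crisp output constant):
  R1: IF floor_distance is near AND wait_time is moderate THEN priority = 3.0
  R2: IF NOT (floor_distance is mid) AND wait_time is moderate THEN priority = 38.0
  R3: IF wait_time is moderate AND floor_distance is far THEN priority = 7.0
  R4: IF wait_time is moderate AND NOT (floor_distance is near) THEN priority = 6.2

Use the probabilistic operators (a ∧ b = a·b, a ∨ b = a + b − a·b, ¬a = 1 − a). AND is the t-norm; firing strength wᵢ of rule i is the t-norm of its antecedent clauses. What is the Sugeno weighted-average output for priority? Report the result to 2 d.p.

R1 (z=3.0): near=0.61, moderate=0.11; AND[a·b] → w = 0.0671
R2 (z=38.0): ¬mid=1−0.10=0.90, moderate=0.11; AND[a·b] → w = 0.0990
R3 (z=7.0): moderate=0.11, far=0.44; AND[a·b] → w = 0.0484
R4 (z=6.2): moderate=0.11, ¬near=1−0.61=0.39; AND[a·b] → w = 0.0429
Weighted average = (0.0671·3.0 + 0.0990·38.0 + 0.0484·7.0 + 0.0429·6.2) / (0.0671 + 0.0990 + 0.0484 + 0.0429)
  = 4.5681 / 0.2574 = 17.75

17.75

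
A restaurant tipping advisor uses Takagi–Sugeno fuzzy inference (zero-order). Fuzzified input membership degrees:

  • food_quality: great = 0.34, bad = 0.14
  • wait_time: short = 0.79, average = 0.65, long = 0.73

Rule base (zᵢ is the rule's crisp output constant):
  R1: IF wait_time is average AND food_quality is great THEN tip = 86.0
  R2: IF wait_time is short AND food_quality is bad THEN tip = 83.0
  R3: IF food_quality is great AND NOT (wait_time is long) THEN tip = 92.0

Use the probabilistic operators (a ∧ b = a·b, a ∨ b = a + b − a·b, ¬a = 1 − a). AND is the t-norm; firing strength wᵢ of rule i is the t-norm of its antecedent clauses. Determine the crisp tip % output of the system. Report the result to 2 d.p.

R1 (z=86.0): average=0.65, great=0.34; AND[a·b] → w = 0.2210
R2 (z=83.0): short=0.79, bad=0.14; AND[a·b] → w = 0.1106
R3 (z=92.0): great=0.34, ¬long=1−0.73=0.27; AND[a·b] → w = 0.0918
Weighted average = (0.2210·86.0 + 0.1106·83.0 + 0.0918·92.0) / (0.2210 + 0.1106 + 0.0918)
  = 36.6314 / 0.4234 = 86.52

86.52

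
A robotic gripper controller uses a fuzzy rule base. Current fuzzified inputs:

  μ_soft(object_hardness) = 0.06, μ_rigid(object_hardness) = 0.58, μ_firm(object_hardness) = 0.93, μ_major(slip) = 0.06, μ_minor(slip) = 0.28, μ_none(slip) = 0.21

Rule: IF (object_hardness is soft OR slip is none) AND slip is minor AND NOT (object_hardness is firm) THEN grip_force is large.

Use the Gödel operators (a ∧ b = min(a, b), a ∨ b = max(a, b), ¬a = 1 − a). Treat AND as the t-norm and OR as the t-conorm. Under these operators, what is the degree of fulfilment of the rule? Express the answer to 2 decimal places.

0.07

firing strength: (soft=0.06 OR none=0.21) = 0.21; AND[min(a, b)] with minor=0.28, ¬firm=1−0.93=0.07 → w = 0.07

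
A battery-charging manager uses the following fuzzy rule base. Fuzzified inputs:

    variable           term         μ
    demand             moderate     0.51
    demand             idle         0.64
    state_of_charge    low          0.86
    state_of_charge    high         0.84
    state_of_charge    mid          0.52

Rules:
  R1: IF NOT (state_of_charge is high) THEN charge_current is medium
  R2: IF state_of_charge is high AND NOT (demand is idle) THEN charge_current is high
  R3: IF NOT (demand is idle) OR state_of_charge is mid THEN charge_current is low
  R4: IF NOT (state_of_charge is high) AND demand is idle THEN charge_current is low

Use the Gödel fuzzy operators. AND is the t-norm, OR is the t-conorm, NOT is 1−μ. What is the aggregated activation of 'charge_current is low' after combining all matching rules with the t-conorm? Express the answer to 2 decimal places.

0.52

R1: ¬high=1−0.84=0.16 → w = 0.16
R2: high=0.84, ¬idle=1−0.64=0.36; AND[min(a, b)] → w = 0.36
R3: ¬idle=1−0.64=0.36, mid=0.52; OR[max(a, b)] → w = 0.52
R4: ¬high=1−0.84=0.16, idle=0.64; AND[min(a, b)] → w = 0.16
Rules with consequent 'low': {R3, R4} → strengths 0.52, 0.16
Aggregate via t-conorm [max(a, b)]: 0.52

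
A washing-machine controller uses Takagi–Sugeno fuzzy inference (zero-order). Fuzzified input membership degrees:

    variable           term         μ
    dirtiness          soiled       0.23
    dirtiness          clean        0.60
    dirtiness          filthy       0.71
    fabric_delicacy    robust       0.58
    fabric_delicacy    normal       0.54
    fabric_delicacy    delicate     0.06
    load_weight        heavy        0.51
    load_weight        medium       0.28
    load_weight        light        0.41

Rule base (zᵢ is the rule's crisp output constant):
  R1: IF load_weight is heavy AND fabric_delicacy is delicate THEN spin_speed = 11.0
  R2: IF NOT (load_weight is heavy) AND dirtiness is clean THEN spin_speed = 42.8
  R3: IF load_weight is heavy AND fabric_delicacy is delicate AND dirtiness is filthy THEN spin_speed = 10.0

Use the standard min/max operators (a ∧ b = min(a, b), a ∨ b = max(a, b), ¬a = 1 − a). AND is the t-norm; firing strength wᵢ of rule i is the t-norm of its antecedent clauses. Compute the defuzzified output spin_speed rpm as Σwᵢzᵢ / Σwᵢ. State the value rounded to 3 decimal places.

36.446

R1 (z=11.0): heavy=0.51, delicate=0.06; AND[min(a, b)] → w = 0.06
R2 (z=42.8): ¬heavy=1−0.51=0.49, clean=0.60; AND[min(a, b)] → w = 0.49
R3 (z=10.0): heavy=0.51, delicate=0.06, filthy=0.71; AND[min(a, b)] → w = 0.06
Weighted average = (0.06·11.0 + 0.49·42.8 + 0.06·10.0) / (0.06 + 0.49 + 0.06)
  = 22.2320 / 0.6100 = 36.446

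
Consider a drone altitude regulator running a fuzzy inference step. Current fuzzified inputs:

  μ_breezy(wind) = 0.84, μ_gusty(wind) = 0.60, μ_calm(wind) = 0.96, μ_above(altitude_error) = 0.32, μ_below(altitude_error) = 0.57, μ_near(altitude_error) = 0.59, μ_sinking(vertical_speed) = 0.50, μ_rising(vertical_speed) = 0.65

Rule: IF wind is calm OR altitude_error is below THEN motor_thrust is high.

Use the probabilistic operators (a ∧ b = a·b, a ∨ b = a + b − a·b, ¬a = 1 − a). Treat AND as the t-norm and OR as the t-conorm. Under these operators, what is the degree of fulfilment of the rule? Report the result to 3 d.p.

firing strength: calm=0.96, below=0.57; OR[a + b − a·b] → w = 0.9828

0.983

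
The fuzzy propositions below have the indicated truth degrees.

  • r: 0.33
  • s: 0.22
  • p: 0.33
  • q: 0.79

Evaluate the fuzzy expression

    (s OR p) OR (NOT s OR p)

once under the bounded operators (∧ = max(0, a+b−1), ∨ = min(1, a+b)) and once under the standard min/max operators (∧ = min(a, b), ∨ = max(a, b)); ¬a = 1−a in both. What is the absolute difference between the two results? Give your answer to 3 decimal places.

0.220

Under bounded:
  s OR p = min(1, a+b) on (0.22, 0.33) = 0.55
  NOT s = 1 − 0.22 = 0.78
  NOT s OR p = min(1, a+b) on (0.78, 0.33) = 1.00
  (s OR p) OR (NOT s OR p) = min(1, a+b) on (0.55, 1.00) = 1.00
  → value = 1.0000
Under standard min/max:
  s OR p = max(a, b) on (0.22, 0.33) = 0.33
  NOT s = 1 − 0.22 = 0.78
  NOT s OR p = max(a, b) on (0.78, 0.33) = 0.78
  (s OR p) OR (NOT s OR p) = max(a, b) on (0.33, 0.78) = 0.78
  → value = 0.7800
|1.0000 − 0.7800| = 0.220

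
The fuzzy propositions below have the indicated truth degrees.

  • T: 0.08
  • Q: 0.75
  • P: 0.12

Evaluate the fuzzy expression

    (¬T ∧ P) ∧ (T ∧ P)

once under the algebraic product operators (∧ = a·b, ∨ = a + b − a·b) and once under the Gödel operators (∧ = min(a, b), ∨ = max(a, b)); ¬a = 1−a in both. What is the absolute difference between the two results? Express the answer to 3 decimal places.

0.079

Under algebraic product:
  ¬T = 1 − 0.0800 = 0.9200
  ¬T ∧ P = a·b on (0.9200, 0.1200) = 0.1104
  T ∧ P = a·b on (0.0800, 0.1200) = 0.0096
  (¬T ∧ P) ∧ (T ∧ P) = a·b on (0.1104, 0.0096) = 0.0011
  → value = 0.0011
Under Gödel:
  ¬T = 1 − 0.08 = 0.92
  ¬T ∧ P = min(a, b) on (0.92, 0.12) = 0.12
  T ∧ P = min(a, b) on (0.08, 0.12) = 0.08
  (¬T ∧ P) ∧ (T ∧ P) = min(a, b) on (0.12, 0.08) = 0.08
  → value = 0.0800
|0.0011 − 0.0800| = 0.079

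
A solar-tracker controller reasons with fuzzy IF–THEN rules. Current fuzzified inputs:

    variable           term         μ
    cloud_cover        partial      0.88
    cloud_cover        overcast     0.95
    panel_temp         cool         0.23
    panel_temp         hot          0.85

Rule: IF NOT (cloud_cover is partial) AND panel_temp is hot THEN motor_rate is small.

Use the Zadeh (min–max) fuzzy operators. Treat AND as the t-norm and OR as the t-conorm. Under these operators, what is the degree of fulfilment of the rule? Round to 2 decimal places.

firing strength: ¬partial=1−0.88=0.12, hot=0.85; AND[min(a, b)] → w = 0.12

0.12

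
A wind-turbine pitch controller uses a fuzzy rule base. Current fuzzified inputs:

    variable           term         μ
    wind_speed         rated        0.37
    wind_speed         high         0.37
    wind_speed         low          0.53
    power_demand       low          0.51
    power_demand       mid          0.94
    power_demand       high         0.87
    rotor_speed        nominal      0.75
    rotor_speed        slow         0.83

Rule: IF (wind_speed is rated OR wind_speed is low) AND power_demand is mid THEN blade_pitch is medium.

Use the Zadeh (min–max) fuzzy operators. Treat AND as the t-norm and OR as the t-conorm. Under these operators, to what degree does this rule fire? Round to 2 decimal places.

firing strength: (rated=0.37 OR low=0.53) = 0.53; AND[min(a, b)] with mid=0.94 → w = 0.53

0.53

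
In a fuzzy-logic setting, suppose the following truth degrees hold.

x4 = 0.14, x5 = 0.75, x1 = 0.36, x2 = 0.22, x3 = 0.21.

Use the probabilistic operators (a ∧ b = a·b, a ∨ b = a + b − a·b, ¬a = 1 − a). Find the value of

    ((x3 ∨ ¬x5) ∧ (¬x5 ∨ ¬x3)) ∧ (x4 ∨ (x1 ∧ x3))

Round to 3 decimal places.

¬x5 = 1 − 0.7500 = 0.2500
x3 ∨ ¬x5 = a + b − a·b on (0.2100, 0.2500) = 0.4075
¬x5 = 1 − 0.7500 = 0.2500
¬x3 = 1 − 0.2100 = 0.7900
¬x5 ∨ ¬x3 = a + b − a·b on (0.2500, 0.7900) = 0.8425
(x3 ∨ ¬x5) ∧ (¬x5 ∨ ¬x3) = a·b on (0.4075, 0.8425) = 0.3433
x1 ∧ x3 = a·b on (0.3600, 0.2100) = 0.0756
x4 ∨ (x1 ∧ x3) = a + b − a·b on (0.1400, 0.0756) = 0.2050
((x3 ∨ ¬x5) ∧ (¬x5 ∨ ¬x3)) ∧ (x4 ∨ (x1 ∧ x3)) = a·b on (0.3433, 0.2050) = 0.0704

0.070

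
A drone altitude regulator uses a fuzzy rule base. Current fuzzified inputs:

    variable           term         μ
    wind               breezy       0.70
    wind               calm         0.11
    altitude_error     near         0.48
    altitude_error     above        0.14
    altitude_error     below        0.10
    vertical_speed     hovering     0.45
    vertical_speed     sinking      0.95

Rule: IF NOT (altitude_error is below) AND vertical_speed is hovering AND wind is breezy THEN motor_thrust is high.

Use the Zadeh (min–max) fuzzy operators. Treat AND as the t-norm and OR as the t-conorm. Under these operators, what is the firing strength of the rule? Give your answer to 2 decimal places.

0.45

firing strength: ¬below=1−0.10=0.90, hovering=0.45, breezy=0.70; AND[min(a, b)] → w = 0.45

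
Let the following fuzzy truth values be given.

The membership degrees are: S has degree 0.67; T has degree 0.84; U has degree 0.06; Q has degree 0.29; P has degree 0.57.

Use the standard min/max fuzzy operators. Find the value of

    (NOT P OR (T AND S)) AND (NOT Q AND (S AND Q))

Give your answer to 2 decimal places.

0.29

NOT P = 1 − 0.57 = 0.43
T AND S = min(a, b) on (0.84, 0.67) = 0.67
NOT P OR (T AND S) = max(a, b) on (0.43, 0.67) = 0.67
NOT Q = 1 − 0.29 = 0.71
S AND Q = min(a, b) on (0.67, 0.29) = 0.29
NOT Q AND (S AND Q) = min(a, b) on (0.71, 0.29) = 0.29
(NOT P OR (T AND S)) AND (NOT Q AND (S AND Q)) = min(a, b) on (0.67, 0.29) = 0.29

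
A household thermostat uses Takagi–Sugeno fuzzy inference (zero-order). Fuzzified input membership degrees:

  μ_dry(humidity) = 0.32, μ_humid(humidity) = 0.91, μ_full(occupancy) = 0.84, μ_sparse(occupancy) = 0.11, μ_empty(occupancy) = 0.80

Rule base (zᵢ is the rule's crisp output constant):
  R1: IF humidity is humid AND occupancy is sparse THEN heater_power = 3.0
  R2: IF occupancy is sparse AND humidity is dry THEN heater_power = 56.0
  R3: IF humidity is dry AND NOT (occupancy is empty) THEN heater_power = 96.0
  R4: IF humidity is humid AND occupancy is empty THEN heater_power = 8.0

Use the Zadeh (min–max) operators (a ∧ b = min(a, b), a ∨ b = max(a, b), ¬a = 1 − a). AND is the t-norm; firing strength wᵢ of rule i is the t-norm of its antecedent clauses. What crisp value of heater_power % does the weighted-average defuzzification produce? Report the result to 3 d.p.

26.303

R1 (z=3.0): humid=0.91, sparse=0.11; AND[min(a, b)] → w = 0.11
R2 (z=56.0): sparse=0.11, dry=0.32; AND[min(a, b)] → w = 0.11
R3 (z=96.0): dry=0.32, ¬empty=1−0.80=0.20; AND[min(a, b)] → w = 0.20
R4 (z=8.0): humid=0.91, empty=0.80; AND[min(a, b)] → w = 0.80
Weighted average = (0.11·3.0 + 0.11·56.0 + 0.20·96.0 + 0.80·8.0) / (0.11 + 0.11 + 0.20 + 0.80)
  = 32.0900 / 1.2200 = 26.303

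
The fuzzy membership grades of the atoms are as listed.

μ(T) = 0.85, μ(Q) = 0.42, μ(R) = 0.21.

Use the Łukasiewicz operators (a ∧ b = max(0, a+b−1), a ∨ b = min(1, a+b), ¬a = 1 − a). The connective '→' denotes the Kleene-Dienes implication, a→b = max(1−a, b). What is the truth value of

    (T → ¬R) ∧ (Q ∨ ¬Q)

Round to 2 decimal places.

0.79

¬R = 1 − 0.21 = 0.79
T → ¬R  [Kleene-Dienes: max(1−a, b)] with a=0.85, b=0.79 → 0.79
¬Q = 1 − 0.42 = 0.58
Q ∨ ¬Q = min(1, a+b) on (0.42, 0.58) = 1.00
(T → ¬R) ∧ (Q ∨ ¬Q) = max(0, a+b−1) on (0.79, 1.00) = 0.79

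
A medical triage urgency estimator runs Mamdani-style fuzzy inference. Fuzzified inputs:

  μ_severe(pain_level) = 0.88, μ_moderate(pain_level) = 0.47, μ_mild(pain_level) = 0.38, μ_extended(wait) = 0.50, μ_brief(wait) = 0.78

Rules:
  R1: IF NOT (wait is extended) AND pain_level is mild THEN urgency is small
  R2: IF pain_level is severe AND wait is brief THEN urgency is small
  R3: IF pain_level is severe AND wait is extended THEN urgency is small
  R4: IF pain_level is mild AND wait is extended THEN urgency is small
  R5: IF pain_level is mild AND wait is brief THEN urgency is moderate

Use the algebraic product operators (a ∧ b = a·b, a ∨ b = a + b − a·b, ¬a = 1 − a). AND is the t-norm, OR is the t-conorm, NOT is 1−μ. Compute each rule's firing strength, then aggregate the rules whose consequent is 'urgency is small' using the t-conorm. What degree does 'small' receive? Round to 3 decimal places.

R1: ¬extended=1−0.50=0.50, mild=0.38; AND[a·b] → w = 0.1900
R2: severe=0.88, brief=0.78; AND[a·b] → w = 0.6864
R3: severe=0.88, extended=0.50; AND[a·b] → w = 0.4400
R4: mild=0.38, extended=0.50; AND[a·b] → w = 0.1900
R5: mild=0.38, brief=0.78; AND[a·b] → w = 0.2964
Rules with consequent 'small': {R1, R2, R3, R4} → strengths 0.1900, 0.6864, 0.4400, 0.1900
Aggregate via t-conorm [a + b − a·b]: 0.8848

0.885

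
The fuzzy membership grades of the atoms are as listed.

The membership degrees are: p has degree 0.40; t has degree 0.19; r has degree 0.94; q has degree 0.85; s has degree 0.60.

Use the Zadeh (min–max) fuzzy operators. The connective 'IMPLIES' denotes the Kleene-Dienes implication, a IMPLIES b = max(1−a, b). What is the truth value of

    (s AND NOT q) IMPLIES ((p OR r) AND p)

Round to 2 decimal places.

0.85

NOT q = 1 − 0.85 = 0.15
s AND NOT q = min(a, b) on (0.60, 0.15) = 0.15
p OR r = max(a, b) on (0.40, 0.94) = 0.94
(p OR r) AND p = min(a, b) on (0.94, 0.40) = 0.40
(s AND NOT q) IMPLIES ((p OR r) AND p)  [Kleene-Dienes: max(1−a, b)] with a=0.15, b=0.40 → 0.85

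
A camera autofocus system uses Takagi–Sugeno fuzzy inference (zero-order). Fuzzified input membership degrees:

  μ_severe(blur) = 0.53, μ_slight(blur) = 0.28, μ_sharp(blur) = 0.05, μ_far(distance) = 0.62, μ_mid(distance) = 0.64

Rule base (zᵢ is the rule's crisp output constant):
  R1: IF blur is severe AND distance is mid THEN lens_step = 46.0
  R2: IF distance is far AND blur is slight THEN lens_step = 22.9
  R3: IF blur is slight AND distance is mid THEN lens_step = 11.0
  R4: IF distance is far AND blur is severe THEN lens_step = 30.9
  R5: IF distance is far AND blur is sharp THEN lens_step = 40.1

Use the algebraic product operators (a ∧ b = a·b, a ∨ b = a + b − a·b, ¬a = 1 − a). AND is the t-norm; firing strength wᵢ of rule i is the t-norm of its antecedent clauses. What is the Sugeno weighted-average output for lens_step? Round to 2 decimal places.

31.33

R1 (z=46.0): severe=0.53, mid=0.64; AND[a·b] → w = 0.3392
R2 (z=22.9): far=0.62, slight=0.28; AND[a·b] → w = 0.1736
R3 (z=11.0): slight=0.28, mid=0.64; AND[a·b] → w = 0.1792
R4 (z=30.9): far=0.62, severe=0.53; AND[a·b] → w = 0.3286
R5 (z=40.1): far=0.62, sharp=0.05; AND[a·b] → w = 0.0310
Weighted average = (0.3392·46.0 + 0.1736·22.9 + 0.1792·11.0 + 0.3286·30.9 + 0.0310·40.1) / (0.3392 + 0.1736 + 0.1792 + 0.3286 + 0.0310)
  = 32.9467 / 1.0516 = 31.33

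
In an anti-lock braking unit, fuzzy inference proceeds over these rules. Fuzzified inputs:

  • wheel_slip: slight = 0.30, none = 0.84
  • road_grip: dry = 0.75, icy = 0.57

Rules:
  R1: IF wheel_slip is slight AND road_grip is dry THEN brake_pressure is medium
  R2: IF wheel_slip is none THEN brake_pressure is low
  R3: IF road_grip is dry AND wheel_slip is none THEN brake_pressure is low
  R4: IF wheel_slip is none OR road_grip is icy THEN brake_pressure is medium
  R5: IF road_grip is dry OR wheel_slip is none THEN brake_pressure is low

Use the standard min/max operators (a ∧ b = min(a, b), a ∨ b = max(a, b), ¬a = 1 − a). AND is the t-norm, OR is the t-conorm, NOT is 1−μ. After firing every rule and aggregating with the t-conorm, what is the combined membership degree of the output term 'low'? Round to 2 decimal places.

R1: slight=0.30, dry=0.75; AND[min(a, b)] → w = 0.30
R2: none=0.84 → w = 0.84
R3: dry=0.75, none=0.84; AND[min(a, b)] → w = 0.75
R4: none=0.84, icy=0.57; OR[max(a, b)] → w = 0.84
R5: dry=0.75, none=0.84; OR[max(a, b)] → w = 0.84
Rules with consequent 'low': {R2, R3, R5} → strengths 0.84, 0.75, 0.84
Aggregate via t-conorm [max(a, b)]: 0.84

0.84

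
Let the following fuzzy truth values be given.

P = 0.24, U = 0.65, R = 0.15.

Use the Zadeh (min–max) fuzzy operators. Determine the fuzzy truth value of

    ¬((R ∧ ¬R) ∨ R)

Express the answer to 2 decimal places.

¬R = 1 − 0.15 = 0.85
R ∧ ¬R = min(a, b) on (0.15, 0.85) = 0.15
(R ∧ ¬R) ∨ R = max(a, b) on (0.15, 0.15) = 0.15
¬((R ∧ ¬R) ∨ R) = 1 − 0.15 = 0.85

0.85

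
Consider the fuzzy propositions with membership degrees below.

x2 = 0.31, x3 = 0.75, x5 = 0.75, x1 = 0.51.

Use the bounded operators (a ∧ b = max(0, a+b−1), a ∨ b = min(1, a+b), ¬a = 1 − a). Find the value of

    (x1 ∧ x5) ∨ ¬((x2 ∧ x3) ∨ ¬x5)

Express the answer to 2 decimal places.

0.95

x1 ∧ x5 = max(0, a+b−1) on (0.51, 0.75) = 0.26
x2 ∧ x3 = max(0, a+b−1) on (0.31, 0.75) = 0.06
¬x5 = 1 − 0.75 = 0.25
(x2 ∧ x3) ∨ ¬x5 = min(1, a+b) on (0.06, 0.25) = 0.31
¬((x2 ∧ x3) ∨ ¬x5) = 1 − 0.31 = 0.69
(x1 ∧ x5) ∨ ¬((x2 ∧ x3) ∨ ¬x5) = min(1, a+b) on (0.26, 0.69) = 0.95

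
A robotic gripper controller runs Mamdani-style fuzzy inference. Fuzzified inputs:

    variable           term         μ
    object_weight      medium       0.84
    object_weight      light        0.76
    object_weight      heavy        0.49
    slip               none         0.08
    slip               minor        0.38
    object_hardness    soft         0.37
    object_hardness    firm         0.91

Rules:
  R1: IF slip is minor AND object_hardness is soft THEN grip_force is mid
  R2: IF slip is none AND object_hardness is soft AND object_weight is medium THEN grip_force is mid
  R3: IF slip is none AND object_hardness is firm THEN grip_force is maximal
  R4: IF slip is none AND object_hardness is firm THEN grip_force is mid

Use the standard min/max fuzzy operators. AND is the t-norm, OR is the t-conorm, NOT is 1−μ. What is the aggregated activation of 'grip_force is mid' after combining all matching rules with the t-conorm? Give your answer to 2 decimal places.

R1: minor=0.38, soft=0.37; AND[min(a, b)] → w = 0.37
R2: none=0.08, soft=0.37, medium=0.84; AND[min(a, b)] → w = 0.08
R3: none=0.08, firm=0.91; AND[min(a, b)] → w = 0.08
R4: none=0.08, firm=0.91; AND[min(a, b)] → w = 0.08
Rules with consequent 'mid': {R1, R2, R4} → strengths 0.37, 0.08, 0.08
Aggregate via t-conorm [max(a, b)]: 0.37

0.37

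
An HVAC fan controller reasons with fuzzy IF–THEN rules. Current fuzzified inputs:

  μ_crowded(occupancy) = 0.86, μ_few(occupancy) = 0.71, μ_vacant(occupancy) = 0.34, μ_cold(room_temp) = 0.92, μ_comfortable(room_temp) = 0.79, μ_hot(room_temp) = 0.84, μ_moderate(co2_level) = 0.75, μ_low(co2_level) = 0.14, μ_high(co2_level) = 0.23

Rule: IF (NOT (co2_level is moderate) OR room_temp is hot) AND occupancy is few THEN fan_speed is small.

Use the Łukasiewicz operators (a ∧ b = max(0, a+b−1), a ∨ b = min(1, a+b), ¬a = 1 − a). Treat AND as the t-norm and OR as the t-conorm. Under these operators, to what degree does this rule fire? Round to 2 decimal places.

firing strength: (¬moderate=1−0.75=0.25 OR hot=0.84) = 1.00; AND[max(0, a+b−1)] with few=0.71 → w = 0.71

0.71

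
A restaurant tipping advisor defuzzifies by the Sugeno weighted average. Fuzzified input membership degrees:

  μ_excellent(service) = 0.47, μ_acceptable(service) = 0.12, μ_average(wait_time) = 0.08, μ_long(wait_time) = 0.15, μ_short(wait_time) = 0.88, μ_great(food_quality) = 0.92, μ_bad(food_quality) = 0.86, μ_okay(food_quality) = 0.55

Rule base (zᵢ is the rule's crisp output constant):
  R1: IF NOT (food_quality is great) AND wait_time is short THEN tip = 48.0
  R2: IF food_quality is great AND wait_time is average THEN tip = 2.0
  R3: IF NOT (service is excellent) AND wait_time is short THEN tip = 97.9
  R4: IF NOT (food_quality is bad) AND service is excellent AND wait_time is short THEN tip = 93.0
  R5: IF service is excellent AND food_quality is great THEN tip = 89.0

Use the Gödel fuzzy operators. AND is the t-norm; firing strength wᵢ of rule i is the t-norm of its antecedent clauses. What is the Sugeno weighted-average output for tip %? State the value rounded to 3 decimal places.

85.182

R1 (z=48.0): ¬great=1−0.92=0.08, short=0.88; AND[min(a, b)] → w = 0.08
R2 (z=2.0): great=0.92, average=0.08; AND[min(a, b)] → w = 0.08
R3 (z=97.9): ¬excellent=1−0.47=0.53, short=0.88; AND[min(a, b)] → w = 0.53
R4 (z=93.0): ¬bad=1−0.86=0.14, excellent=0.47, short=0.88; AND[min(a, b)] → w = 0.14
R5 (z=89.0): excellent=0.47, great=0.92; AND[min(a, b)] → w = 0.47
Weighted average = (0.08·48.0 + 0.08·2.0 + 0.53·97.9 + 0.14·93.0 + 0.47·89.0) / (0.08 + 0.08 + 0.53 + 0.14 + 0.47)
  = 110.7370 / 1.3000 = 85.182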